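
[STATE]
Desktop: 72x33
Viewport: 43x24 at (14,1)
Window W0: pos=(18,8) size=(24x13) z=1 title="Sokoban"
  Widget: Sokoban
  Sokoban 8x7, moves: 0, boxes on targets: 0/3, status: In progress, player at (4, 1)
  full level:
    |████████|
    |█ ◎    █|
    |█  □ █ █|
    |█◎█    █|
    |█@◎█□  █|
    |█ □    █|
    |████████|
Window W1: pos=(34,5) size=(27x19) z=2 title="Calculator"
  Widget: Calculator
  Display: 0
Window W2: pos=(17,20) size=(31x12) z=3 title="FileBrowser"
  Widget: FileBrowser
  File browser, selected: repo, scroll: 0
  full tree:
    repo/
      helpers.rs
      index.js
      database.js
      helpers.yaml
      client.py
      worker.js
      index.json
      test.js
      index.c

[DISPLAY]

                                           
                                           
                                           
                                           
                    ┏━━━━━━━━━━━━━━━━━━━━━━
                    ┃ Calculator           
                    ┠──────────────────────
    ┏━━━━━━━━━━━━━━━┃                      
    ┃ Sokoban       ┃┌───┬───┬───┬───┐     
    ┠───────────────┃│ 7 │ 8 │ 9 │ ÷ │     
    ┃████████       ┃├───┼───┼───┼───┤     
    ┃█ ◎    █       ┃│ 4 │ 5 │ 6 │ × │     
    ┃█  □ █ █       ┃├───┼───┼───┼───┤     
    ┃█◎█    █       ┃│ 1 │ 2 │ 3 │ - │     
    ┃█@◎█□  █       ┃├───┼───┼───┼───┤     
    ┃█ □    █       ┃│ 0 │ . │ = │ + │     
    ┃████████       ┃├───┼───┼───┼───┤     
    ┃Moves: 0  0/3  ┃│ C │ MC│ MR│ M+│     
    ┃               ┃└───┴───┴───┴───┘     
   ┏━━━━━━━━━━━━━━━━━━━━━━━━━━━━━┓         
   ┃ FileBrowser                 ┃         
   ┠─────────────────────────────┨         
   ┃> [-] repo/                  ┃━━━━━━━━━
   ┃    helpers.rs               ┃         


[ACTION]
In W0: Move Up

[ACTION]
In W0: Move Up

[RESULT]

                                           
                                           
                                           
                                           
                    ┏━━━━━━━━━━━━━━━━━━━━━━
                    ┃ Calculator           
                    ┠──────────────────────
    ┏━━━━━━━━━━━━━━━┃                      
    ┃ Sokoban       ┃┌───┬───┬───┬───┐     
    ┠───────────────┃│ 7 │ 8 │ 9 │ ÷ │     
    ┃████████       ┃├───┼───┼───┼───┤     
    ┃█ ◎    █       ┃│ 4 │ 5 │ 6 │ × │     
    ┃█@ □ █ █       ┃├───┼───┼───┼───┤     
    ┃█◎█    █       ┃│ 1 │ 2 │ 3 │ - │     
    ┃█ ◎█□  █       ┃├───┼───┼───┼───┤     
    ┃█ □    █       ┃│ 0 │ . │ = │ + │     
    ┃████████       ┃├───┼───┼───┼───┤     
    ┃Moves: 2  0/3  ┃│ C │ MC│ MR│ M+│     
    ┃               ┃└───┴───┴───┴───┘     
   ┏━━━━━━━━━━━━━━━━━━━━━━━━━━━━━┓         
   ┃ FileBrowser                 ┃         
   ┠─────────────────────────────┨         
   ┃> [-] repo/                  ┃━━━━━━━━━
   ┃    helpers.rs               ┃         


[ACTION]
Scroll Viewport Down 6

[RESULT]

                    ┠──────────────────────
    ┏━━━━━━━━━━━━━━━┃                      
    ┃ Sokoban       ┃┌───┬───┬───┬───┐     
    ┠───────────────┃│ 7 │ 8 │ 9 │ ÷ │     
    ┃████████       ┃├───┼───┼───┼───┤     
    ┃█ ◎    █       ┃│ 4 │ 5 │ 6 │ × │     
    ┃█@ □ █ █       ┃├───┼───┼───┼───┤     
    ┃█◎█    █       ┃│ 1 │ 2 │ 3 │ - │     
    ┃█ ◎█□  █       ┃├───┼───┼───┼───┤     
    ┃█ □    █       ┃│ 0 │ . │ = │ + │     
    ┃████████       ┃├───┼───┼───┼───┤     
    ┃Moves: 2  0/3  ┃│ C │ MC│ MR│ M+│     
    ┃               ┃└───┴───┴───┴───┘     
   ┏━━━━━━━━━━━━━━━━━━━━━━━━━━━━━┓         
   ┃ FileBrowser                 ┃         
   ┠─────────────────────────────┨         
   ┃> [-] repo/                  ┃━━━━━━━━━
   ┃    helpers.rs               ┃         
   ┃    index.js                 ┃         
   ┃    database.js              ┃         
   ┃    helpers.yaml             ┃         
   ┃    client.py                ┃         
   ┃    worker.js                ┃         
   ┃    index.json               ┃         


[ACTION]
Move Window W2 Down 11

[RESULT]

                    ┠──────────────────────
    ┏━━━━━━━━━━━━━━━┃                      
    ┃ Sokoban       ┃┌───┬───┬───┬───┐     
    ┠───────────────┃│ 7 │ 8 │ 9 │ ÷ │     
    ┃████████       ┃├───┼───┼───┼───┤     
    ┃█ ◎    █       ┃│ 4 │ 5 │ 6 │ × │     
    ┃█@ □ █ █       ┃├───┼───┼───┼───┤     
    ┃█◎█    █       ┃│ 1 │ 2 │ 3 │ - │     
    ┃█ ◎█□  █       ┃├───┼───┼───┼───┤     
    ┃█ □    █       ┃│ 0 │ . │ = │ + │     
    ┃████████       ┃├───┼───┼───┼───┤     
    ┃Moves: 2  0/3  ┃│ C │ MC│ MR│ M+│     
    ┃               ┃└───┴───┴───┴───┘     
    ┗━━━━━━━━━━━━━━━┃                      
   ┏━━━━━━━━━━━━━━━━━━━━━━━━━━━━━┓         
   ┃ FileBrowser                 ┃         
   ┠─────────────────────────────┨━━━━━━━━━
   ┃> [-] repo/                  ┃         
   ┃    helpers.rs               ┃         
   ┃    index.js                 ┃         
   ┃    database.js              ┃         
   ┃    helpers.yaml             ┃         
   ┃    client.py                ┃         
   ┃    worker.js                ┃         


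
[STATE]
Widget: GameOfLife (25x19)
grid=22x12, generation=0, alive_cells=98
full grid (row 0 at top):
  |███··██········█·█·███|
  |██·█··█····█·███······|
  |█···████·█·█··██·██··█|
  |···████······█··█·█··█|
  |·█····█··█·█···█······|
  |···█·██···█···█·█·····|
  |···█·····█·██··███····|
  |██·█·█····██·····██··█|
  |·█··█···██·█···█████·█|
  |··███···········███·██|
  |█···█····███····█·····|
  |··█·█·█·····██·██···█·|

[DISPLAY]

Gen: 0                   
███··██········█·█·███   
██·█··█····█·███······   
█···████·█·█··██·██··█   
···████······█··█·█··█   
·█····█··█·█···█······   
···█·██···█···█·█·····   
···█·····█·██··███····   
██·█·█····██·····██··█   
·█··█···██·█···█████·█   
··███···········███·██   
█···█····███····█·····   
··█·█·█·····██·██···█·   
                         
                         
                         
                         
                         
                         


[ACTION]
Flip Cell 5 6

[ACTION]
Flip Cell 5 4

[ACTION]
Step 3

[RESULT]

Gen: 3                   
···················██·   
·█·█········█···█████·   
·█·██···█··██····█·██·   
·█·██····█·█·█···███··   
··████···█·██·····██··   
·██·███····████··█····   
███··███···█·····█··█·   
███·█··█··············   
·····█············██··   
····██············██··   
··█··█···██········█··   
··██················█·   
                         
                         
                         
                         
                         
                         


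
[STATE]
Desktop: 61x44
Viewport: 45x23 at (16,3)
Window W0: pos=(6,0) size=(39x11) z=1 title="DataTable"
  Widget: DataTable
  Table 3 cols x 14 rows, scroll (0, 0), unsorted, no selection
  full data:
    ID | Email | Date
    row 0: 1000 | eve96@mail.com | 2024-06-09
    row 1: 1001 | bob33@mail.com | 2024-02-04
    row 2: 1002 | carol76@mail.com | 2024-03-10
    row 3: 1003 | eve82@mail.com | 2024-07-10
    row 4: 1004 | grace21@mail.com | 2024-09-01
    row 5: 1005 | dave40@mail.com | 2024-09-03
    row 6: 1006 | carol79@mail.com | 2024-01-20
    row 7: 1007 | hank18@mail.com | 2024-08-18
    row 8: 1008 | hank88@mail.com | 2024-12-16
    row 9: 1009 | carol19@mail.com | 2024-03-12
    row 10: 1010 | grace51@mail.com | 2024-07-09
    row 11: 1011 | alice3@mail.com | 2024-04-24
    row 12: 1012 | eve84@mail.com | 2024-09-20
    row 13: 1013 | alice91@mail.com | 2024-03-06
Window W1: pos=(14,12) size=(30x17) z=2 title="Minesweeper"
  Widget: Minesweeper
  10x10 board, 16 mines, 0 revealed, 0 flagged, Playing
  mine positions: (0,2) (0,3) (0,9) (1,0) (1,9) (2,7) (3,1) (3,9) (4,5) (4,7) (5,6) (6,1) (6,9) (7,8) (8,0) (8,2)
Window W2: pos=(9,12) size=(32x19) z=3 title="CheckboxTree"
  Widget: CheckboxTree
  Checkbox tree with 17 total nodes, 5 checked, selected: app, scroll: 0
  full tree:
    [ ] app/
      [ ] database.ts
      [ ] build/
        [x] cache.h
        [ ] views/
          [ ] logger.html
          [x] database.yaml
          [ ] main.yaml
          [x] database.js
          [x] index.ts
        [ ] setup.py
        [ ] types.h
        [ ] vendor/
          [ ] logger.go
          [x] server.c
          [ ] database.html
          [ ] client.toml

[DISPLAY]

l           │Date           ┃                
────────────┼──────────     ┃                
6@mail.com  │2024-06-09     ┃                
3@mail.com  │2024-02-04     ┃                
l76@mail.com│2024-03-10     ┃                
2@mail.com  │2024-07-10     ┃                
e21@mail.com│2024-09-01     ┃                
━━━━━━━━━━━━━━━━━━━━━━━━━━━━┛                
                                             
━━━━━━━━━━━━━━━━━━━━━━━━┓━━┓                 
boxTree                 ┃  ┃                 
────────────────────────┨──┨                 
pp/                     ┃  ┃                 
 database.ts            ┃  ┃                 
 build/                 ┃  ┃                 
x] cache.h              ┃  ┃                 
-] views/               ┃  ┃                 
 [ ] logger.html        ┃  ┃                 
 [x] database.yaml      ┃  ┃                 
 [ ] main.yaml          ┃  ┃                 
 [x] database.js        ┃  ┃                 
 [x] index.ts           ┃  ┃                 
 ] setup.py             ┃  ┃                 


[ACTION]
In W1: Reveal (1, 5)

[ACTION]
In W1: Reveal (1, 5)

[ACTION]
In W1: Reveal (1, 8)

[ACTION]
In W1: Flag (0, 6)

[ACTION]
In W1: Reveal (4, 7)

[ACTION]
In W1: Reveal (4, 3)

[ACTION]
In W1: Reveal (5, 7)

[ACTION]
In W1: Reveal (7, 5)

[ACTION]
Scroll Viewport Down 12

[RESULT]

pp/                     ┃  ┃                 
 database.ts            ┃  ┃                 
 build/                 ┃  ┃                 
x] cache.h              ┃  ┃                 
-] views/               ┃  ┃                 
 [ ] logger.html        ┃  ┃                 
 [x] database.yaml      ┃  ┃                 
 [ ] main.yaml          ┃  ┃                 
 [x] database.js        ┃  ┃                 
 [x] index.ts           ┃  ┃                 
 ] setup.py             ┃  ┃                 
 ] types.h              ┃  ┃                 
-] vendor/              ┃  ┃                 
 [ ] logger.go          ┃━━┛                 
 [x] server.c           ┃                    
━━━━━━━━━━━━━━━━━━━━━━━━┛                    
                                             
                                             
                                             
                                             
                                             
                                             
                                             


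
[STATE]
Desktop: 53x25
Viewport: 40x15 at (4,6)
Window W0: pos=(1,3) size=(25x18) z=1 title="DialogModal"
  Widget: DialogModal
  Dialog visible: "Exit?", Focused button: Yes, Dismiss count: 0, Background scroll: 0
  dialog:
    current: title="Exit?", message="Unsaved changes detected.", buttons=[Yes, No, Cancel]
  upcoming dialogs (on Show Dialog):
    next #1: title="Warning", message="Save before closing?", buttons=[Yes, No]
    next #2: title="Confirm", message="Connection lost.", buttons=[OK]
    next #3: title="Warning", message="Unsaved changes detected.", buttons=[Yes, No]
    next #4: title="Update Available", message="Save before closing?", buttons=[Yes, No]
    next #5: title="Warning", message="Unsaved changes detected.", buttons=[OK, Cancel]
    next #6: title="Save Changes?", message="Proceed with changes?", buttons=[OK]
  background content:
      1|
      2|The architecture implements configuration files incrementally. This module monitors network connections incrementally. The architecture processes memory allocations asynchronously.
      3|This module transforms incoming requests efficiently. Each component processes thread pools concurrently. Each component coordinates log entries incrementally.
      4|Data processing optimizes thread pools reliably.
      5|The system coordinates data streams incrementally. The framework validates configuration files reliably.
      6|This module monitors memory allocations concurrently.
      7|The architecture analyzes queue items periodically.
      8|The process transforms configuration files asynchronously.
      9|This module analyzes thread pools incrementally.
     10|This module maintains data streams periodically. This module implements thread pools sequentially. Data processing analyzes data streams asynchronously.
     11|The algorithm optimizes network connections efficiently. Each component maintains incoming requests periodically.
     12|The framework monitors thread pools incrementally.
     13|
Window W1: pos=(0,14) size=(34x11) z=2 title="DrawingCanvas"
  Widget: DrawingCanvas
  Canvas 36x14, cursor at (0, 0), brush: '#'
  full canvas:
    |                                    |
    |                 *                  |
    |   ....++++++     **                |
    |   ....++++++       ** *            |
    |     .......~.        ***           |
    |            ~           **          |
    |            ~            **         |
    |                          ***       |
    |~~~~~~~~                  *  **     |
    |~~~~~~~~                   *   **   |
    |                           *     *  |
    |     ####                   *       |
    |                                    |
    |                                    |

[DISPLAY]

                     ┃                  
e architecture implem┃                  
is module transforms ┃                  
ta processing optimiz┃                  
┌─────────────────┐s ┃                  
│      Exit?      │me┃                  
│Unsaved changes d│yz┃                  
│[Yes]  No   Cance│s ┃                  
━━━━━━━━━━━━━━━━━━━━━━━━━━━━━┓          
awingCanvas                  ┃          
─────────────────────────────┨          
                             ┃          
              *              ┃          
....++++++     **            ┃          
....++++++       ** *        ┃          


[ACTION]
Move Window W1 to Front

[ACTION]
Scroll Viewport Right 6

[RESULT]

               ┃                        
itecture implem┃                        
ule transforms ┃                        
cessing optimiz┃                        
────────────┐s ┃                        
 Exit?      │me┃                        
ed changes d│yz┃                        
  No   Cance│s ┃                        
━━━━━━━━━━━━━━━━━━━━━━━┓                
anvas                  ┃                
───────────────────────┨                
                       ┃                
        *              ┃                
++++     **            ┃                
++++       ** *        ┃                


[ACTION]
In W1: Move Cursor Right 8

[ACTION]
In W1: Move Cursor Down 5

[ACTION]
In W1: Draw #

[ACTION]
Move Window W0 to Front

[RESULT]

               ┃                        
itecture implem┃                        
ule transforms ┃                        
cessing optimiz┃                        
────────────┐s ┃                        
 Exit?      │me┃                        
ed changes d│yz┃                        
  No   Cance│s ┃                        
────────────┘th┃━━━━━━━┓                
ule maintains d┃       ┃                
rithm optimizes┃───────┨                
ework monitors ┃       ┃                
               ┃       ┃                
               ┃       ┃                
━━━━━━━━━━━━━━━┛       ┃                


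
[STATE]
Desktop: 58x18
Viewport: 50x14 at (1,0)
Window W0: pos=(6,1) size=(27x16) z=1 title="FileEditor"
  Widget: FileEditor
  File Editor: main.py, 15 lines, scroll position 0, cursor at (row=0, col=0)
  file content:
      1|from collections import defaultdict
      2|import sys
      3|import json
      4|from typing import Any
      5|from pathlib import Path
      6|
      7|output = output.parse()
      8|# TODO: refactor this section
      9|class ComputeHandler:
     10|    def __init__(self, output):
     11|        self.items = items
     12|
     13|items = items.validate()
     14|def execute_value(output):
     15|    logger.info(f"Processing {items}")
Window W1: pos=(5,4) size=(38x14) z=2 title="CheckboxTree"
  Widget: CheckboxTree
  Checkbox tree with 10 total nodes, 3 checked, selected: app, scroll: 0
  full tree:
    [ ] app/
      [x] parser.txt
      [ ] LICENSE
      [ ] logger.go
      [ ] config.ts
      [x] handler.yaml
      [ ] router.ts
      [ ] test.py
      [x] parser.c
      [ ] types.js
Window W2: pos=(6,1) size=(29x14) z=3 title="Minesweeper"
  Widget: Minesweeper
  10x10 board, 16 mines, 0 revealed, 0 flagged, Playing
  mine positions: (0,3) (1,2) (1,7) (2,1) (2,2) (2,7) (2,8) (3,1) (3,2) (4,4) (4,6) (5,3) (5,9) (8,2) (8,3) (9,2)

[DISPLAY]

                                                  
     ┏━━━━━━━━━━━━━━━━━━━━━━━━━━━┓                
     ┃ Minesweeper               ┃                
     ┠───────────────────────────┨                
    ┏┃■■■■■■■■■■                 ┃━━━━━━━┓        
    ┃┃■■■■■■■■■■                 ┃       ┃        
    ┠┃■■■■■■■■■■                 ┃───────┨        
    ┃┃■■■■■■■■■■                 ┃       ┃        
    ┃┃■■■■■■■■■■                 ┃       ┃        
    ┃┃■■■■■■■■■■                 ┃       ┃        
    ┃┃■■■■■■■■■■                 ┃       ┃        
    ┃┃■■■■■■■■■■                 ┃       ┃        
    ┃┃■■■■■■■■■■                 ┃       ┃        
    ┃┃■■■■■■■■■■                 ┃       ┃        


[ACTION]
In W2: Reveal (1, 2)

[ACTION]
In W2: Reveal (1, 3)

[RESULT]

                                                  
     ┏━━━━━━━━━━━━━━━━━━━━━━━━━━━┓                
     ┃ Minesweeper               ┃                
     ┠───────────────────────────┨                
    ┏┃■■■✹■■■■■■                 ┃━━━━━━━┓        
    ┃┃■■✹■■■■✹■■                 ┃       ┃        
    ┠┃■✹✹■■■■✹✹■                 ┃───────┨        
    ┃┃■✹✹■■■■■■■                 ┃       ┃        
    ┃┃■■■■✹■✹■■■                 ┃       ┃        
    ┃┃■■■✹■■■■■✹                 ┃       ┃        
    ┃┃■■■■■■■■■■                 ┃       ┃        
    ┃┃■■■■■■■■■■                 ┃       ┃        
    ┃┃■■✹✹■■■■■■                 ┃       ┃        
    ┃┃■■✹■■■■■■■                 ┃       ┃        


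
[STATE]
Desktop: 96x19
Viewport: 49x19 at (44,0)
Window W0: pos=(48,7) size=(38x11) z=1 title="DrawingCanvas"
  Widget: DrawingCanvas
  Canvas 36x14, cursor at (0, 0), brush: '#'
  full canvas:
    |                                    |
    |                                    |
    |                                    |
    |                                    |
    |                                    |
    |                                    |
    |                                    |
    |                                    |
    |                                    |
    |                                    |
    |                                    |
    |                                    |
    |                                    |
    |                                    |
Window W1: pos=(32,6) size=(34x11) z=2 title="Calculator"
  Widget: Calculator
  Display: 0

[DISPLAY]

                                                 
                                                 
                                                 
                                                 
                                                 
                                                 
━━━━━━━━━━━━━━━━━━━━━┓                           
                     ┃━━━━━━━━━━━━━━━━━━━┓       
─────────────────────┨                   ┃       
                    0┃───────────────────┨       
─┬───┐               ┃                   ┃       
 │ ÷ │               ┃                   ┃       
─┼───┤               ┃                   ┃       
 │ × │               ┃                   ┃       
─┼───┤               ┃                   ┃       
 │ - │               ┃                   ┃       
━━━━━━━━━━━━━━━━━━━━━┛                   ┃       
    ┗━━━━━━━━━━━━━━━━━━━━━━━━━━━━━━━━━━━━┛       
                                                 


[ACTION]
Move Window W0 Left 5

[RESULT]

                                                 
                                                 
                                                 
                                                 
                                                 
                                                 
━━━━━━━━━━━━━━━━━━━━━┓                           
                     ┃━━━━━━━━━━━━━━┓            
─────────────────────┨              ┃            
                    0┃──────────────┨            
─┬───┐               ┃              ┃            
 │ ÷ │               ┃              ┃            
─┼───┤               ┃              ┃            
 │ × │               ┃              ┃            
─┼───┤               ┃              ┃            
 │ - │               ┃              ┃            
━━━━━━━━━━━━━━━━━━━━━┛              ┃            
━━━━━━━━━━━━━━━━━━━━━━━━━━━━━━━━━━━━┛            
                                                 


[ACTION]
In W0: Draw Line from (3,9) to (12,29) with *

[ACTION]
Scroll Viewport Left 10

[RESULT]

                                                 
                                                 
                                                 
                                                 
                                                 
                                                 
━━━━━━━━━━━━━━━━━━━━━━━━━━━━━━━┓                 
Calculator                     ┃━━━━━━━━━━━━━━┓  
───────────────────────────────┨              ┃  
                              0┃──────────────┨  
───┬───┬───┬───┐               ┃              ┃  
 7 │ 8 │ 9 │ ÷ │               ┃              ┃  
───┼───┼───┼───┤               ┃              ┃  
 4 │ 5 │ 6 │ × │               ┃              ┃  
───┼───┼───┼───┤               ┃              ┃  
 1 │ 2 │ 3 │ - │               ┃              ┃  
━━━━━━━━━━━━━━━━━━━━━━━━━━━━━━━┛              ┃  
         ┗━━━━━━━━━━━━━━━━━━━━━━━━━━━━━━━━━━━━┛  
                                                 


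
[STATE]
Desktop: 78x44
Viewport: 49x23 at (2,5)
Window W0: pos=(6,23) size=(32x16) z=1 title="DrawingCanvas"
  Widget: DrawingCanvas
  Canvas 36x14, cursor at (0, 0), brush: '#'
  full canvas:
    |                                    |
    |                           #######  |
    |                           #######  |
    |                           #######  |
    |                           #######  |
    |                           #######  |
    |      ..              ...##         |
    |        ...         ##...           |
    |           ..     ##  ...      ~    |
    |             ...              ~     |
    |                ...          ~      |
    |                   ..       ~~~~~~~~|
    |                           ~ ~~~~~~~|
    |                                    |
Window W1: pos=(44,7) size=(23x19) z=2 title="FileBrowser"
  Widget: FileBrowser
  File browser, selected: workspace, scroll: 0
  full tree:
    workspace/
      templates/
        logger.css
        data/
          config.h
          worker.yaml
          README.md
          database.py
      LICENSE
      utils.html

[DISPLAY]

                                                 
                                                 
                                          ┏━━━━━━
                                          ┃ FileB
                                          ┠──────
                                          ┃> [-] 
                                          ┃    [+
                                          ┃    LI
                                          ┃    ut
                                          ┃      
                                          ┃      
                                          ┃      
                                          ┃      
                                          ┃      
                                          ┃      
                                          ┃      
                                          ┃      
                                          ┃      
    ┏━━━━━━━━━━━━━━━━━━━━━━━━━━━━━━┓      ┃      
    ┃ DrawingCanvas                ┃      ┃      
    ┠──────────────────────────────┨      ┗━━━━━━
    ┃+                             ┃             
    ┃                           ###┃             


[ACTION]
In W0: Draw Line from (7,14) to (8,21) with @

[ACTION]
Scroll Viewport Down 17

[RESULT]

                                          ┃      
                                          ┃      
    ┏━━━━━━━━━━━━━━━━━━━━━━━━━━━━━━┓      ┃      
    ┃ DrawingCanvas                ┃      ┃      
    ┠──────────────────────────────┨      ┗━━━━━━
    ┃+                             ┃             
    ┃                           ###┃             
    ┃                           ###┃             
    ┃                           ###┃             
    ┃                           ###┃             
    ┃                           ###┃             
    ┃      ..              ...##   ┃             
    ┃        ...   @@@@  ##...     ┃             
    ┃           ..     @@@@...     ┃             
    ┃             ...              ┃             
    ┃                ...          ~┃             
    ┃                   ..       ~~┃             
    ┗━━━━━━━━━━━━━━━━━━━━━━━━━━━━━━┛             
                                                 
                                                 
                                                 
                                                 
                                                 


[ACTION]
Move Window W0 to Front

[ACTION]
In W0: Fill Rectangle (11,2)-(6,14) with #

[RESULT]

                                          ┃      
                                          ┃      
    ┏━━━━━━━━━━━━━━━━━━━━━━━━━━━━━━┓      ┃      
    ┃ DrawingCanvas                ┃      ┃      
    ┠──────────────────────────────┨      ┗━━━━━━
    ┃+                             ┃             
    ┃                           ###┃             
    ┃                           ###┃             
    ┃                           ###┃             
    ┃                           ###┃             
    ┃                           ###┃             
    ┃  #############       ...##   ┃             
    ┃  #############@@@  ##...     ┃             
    ┃  #############   @@@@...     ┃             
    ┃  #############.              ┃             
    ┃  ############# ...          ~┃             
    ┃  #############    ..       ~~┃             
    ┗━━━━━━━━━━━━━━━━━━━━━━━━━━━━━━┛             
                                                 
                                                 
                                                 
                                                 
                                                 


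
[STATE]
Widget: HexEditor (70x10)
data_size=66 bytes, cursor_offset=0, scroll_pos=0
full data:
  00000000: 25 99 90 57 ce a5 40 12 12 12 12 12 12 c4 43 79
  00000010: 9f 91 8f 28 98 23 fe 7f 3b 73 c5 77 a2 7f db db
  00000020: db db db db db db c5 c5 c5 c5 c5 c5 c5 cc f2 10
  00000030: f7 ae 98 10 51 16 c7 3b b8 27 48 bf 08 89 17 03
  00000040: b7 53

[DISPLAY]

00000000  25 99 90 57 ce a5 40 12  12 12 12 12 12 c4 43 79  |%..W..@..
00000010  9f 91 8f 28 98 23 fe 7f  3b 73 c5 77 a2 7f db db  |...(.#..;
00000020  db db db db db db c5 c5  c5 c5 c5 c5 c5 cc f2 10  |.........
00000030  f7 ae 98 10 51 16 c7 3b  b8 27 48 bf 08 89 17 03  |....Q..;.
00000040  b7 53                                             |.S       
                                                                      
                                                                      
                                                                      
                                                                      
                                                                      


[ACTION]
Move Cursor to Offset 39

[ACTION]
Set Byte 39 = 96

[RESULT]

00000000  25 99 90 57 ce a5 40 12  12 12 12 12 12 c4 43 79  |%..W..@..
00000010  9f 91 8f 28 98 23 fe 7f  3b 73 c5 77 a2 7f db db  |...(.#..;
00000020  db db db db db db c5 96  c5 c5 c5 c5 c5 cc f2 10  |.........
00000030  f7 ae 98 10 51 16 c7 3b  b8 27 48 bf 08 89 17 03  |....Q..;.
00000040  b7 53                                             |.S       
                                                                      
                                                                      
                                                                      
                                                                      
                                                                      


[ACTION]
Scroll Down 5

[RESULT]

00000040  b7 53                                             |.S       
                                                                      
                                                                      
                                                                      
                                                                      
                                                                      
                                                                      
                                                                      
                                                                      
                                                                      


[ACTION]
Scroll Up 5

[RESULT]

00000000  25 99 90 57 ce a5 40 12  12 12 12 12 12 c4 43 79  |%..W..@..
00000010  9f 91 8f 28 98 23 fe 7f  3b 73 c5 77 a2 7f db db  |...(.#..;
00000020  db db db db db db c5 96  c5 c5 c5 c5 c5 cc f2 10  |.........
00000030  f7 ae 98 10 51 16 c7 3b  b8 27 48 bf 08 89 17 03  |....Q..;.
00000040  b7 53                                             |.S       
                                                                      
                                                                      
                                                                      
                                                                      
                                                                      


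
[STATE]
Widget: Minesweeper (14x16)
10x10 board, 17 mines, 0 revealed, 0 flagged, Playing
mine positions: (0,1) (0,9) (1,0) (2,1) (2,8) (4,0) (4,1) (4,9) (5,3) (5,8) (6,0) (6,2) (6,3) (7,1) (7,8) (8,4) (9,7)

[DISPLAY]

■■■■■■■■■■    
■■■■■■■■■■    
■■■■■■■■■■    
■■■■■■■■■■    
■■■■■■■■■■    
■■■■■■■■■■    
■■■■■■■■■■    
■■■■■■■■■■    
■■■■■■■■■■    
■■■■■■■■■■    
              
              
              
              
              
              


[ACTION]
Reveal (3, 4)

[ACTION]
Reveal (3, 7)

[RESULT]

■■1     1■    
■■2    12■    
■■1    1■■    
■■2    1■■    
■■211  1■■    
■■■■2  1■■    
■■■■2  2■■    
■■■■21 1■■    
■■■■■112■■    
■■■■■■■■■■    
              
              
              
              
              
              


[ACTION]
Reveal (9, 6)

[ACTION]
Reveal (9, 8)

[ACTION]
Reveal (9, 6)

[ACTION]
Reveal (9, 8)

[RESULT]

■■1     1■    
■■2    12■    
■■1    1■■    
■■2    1■■    
■■211  1■■    
■■■■2  1■■    
■■■■2  2■■    
■■■■21 1■■    
■■■■■112■■    
■■■■■■1■1■    
              
              
              
              
              
              


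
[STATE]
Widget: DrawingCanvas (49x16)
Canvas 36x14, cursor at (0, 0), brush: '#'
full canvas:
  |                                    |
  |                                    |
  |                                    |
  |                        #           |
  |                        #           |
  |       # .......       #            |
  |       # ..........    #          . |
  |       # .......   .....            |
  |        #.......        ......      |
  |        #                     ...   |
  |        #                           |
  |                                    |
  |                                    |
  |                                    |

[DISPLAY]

+                                                
                                                 
                                                 
                        #                        
                        #                        
       # .......       #                         
       # ..........    #          .              
       # .......   .....                         
        #.......        ......                   
        #                     ...                
        #                                        
                                                 
                                                 
                                                 
                                                 
                                                 


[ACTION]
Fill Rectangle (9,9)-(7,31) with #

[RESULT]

+                                                
                                                 
                                                 
                        #                        
                        #                        
       # .......       #                         
       # ..........    #          .              
       # #######################                 
        ########################                 
        ########################.                
        #                                        
                                                 
                                                 
                                                 
                                                 
                                                 


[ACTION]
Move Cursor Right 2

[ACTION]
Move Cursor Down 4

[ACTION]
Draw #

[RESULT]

                                                 
                                                 
                                                 
                        #                        
  #                     #                        
       # .......       #                         
       # ..........    #          .              
       # #######################                 
        ########################                 
        ########################.                
        #                                        
                                                 
                                                 
                                                 
                                                 
                                                 
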